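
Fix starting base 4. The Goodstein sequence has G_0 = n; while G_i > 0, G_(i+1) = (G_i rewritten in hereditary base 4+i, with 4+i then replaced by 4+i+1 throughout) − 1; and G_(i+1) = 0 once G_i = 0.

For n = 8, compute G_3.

9

8 —HB4→ 2·4 —bump→ 2·5 = 10 —(−1)→ 9
9 —HB5→ 5 + 4 —bump→ 6 + 4 = 10 —(−1)→ 9
9 —HB6→ 6 + 3 —bump→ 7 + 3 = 10 —(−1)→ 9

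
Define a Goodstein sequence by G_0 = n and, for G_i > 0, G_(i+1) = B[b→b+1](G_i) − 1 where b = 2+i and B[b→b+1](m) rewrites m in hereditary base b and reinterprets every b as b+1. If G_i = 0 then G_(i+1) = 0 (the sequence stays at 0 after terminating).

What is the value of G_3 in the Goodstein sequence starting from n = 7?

i=0: 7 = 2^2 + 2 + 1 (b=2); 2→3: 3^3 + 3 + 1 = 31; 31−1 = 30
i=1: 30 = 3^3 + 3 (b=3); 3→4: 4^4 + 4 = 260; 260−1 = 259
i=2: 259 = 4^4 + 3 (b=4); 4→5: 5^5 + 3 = 3128; 3128−1 = 3127
i=3: 3127 = 5^5 + 2 (b=5); 5→6: 6^6 + 2 = 46658; 46658−1 = 46657

3127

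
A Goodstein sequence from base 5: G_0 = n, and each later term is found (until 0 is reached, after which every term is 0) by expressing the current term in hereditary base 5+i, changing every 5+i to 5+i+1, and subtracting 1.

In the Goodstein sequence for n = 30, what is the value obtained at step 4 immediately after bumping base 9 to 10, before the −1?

102

[0] 30 ≡ 5^2 + 5 (base 5). Lift 6: 42. −1: 41.
[1] 41 ≡ 6^2 + 5 (base 6). Lift 7: 54. −1: 53.
[2] 53 ≡ 7^2 + 4 (base 7). Lift 8: 68. −1: 67.
[3] 67 ≡ 8^2 + 3 (base 8). Lift 9: 84. −1: 83.
[4] 83 ≡ 9^2 + 2 (base 9). Lift 10: 102. −1: 101.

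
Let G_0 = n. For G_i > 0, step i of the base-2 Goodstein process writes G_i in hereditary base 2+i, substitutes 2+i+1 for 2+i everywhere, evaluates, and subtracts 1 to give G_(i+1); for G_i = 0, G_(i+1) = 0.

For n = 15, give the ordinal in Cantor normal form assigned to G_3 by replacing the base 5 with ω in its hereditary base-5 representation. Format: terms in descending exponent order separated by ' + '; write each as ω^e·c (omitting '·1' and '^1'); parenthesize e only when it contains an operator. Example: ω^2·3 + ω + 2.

i=0: 15 = 2^(2 + 1) + 2^2 + 2 + 1 (b=2); 2→3: 3^(3 + 1) + 3^3 + 3 + 1 = 112; 112−1 = 111
i=1: 111 = 3^(3 + 1) + 3^3 + 3 (b=3); 3→4: 4^(4 + 1) + 4^4 + 4 = 1284; 1284−1 = 1283
i=2: 1283 = 4^(4 + 1) + 4^4 + 3 (b=4); 4→5: 5^(5 + 1) + 5^5 + 3 = 18753; 18753−1 = 18752
i=3: 18752 = 5^(5 + 1) + 5^5 + 2 (b=5); 5→6: 6^(6 + 1) + 6^6 + 2 = 326594; 326594−1 = 326593

ω^(ω + 1) + ω^ω + 2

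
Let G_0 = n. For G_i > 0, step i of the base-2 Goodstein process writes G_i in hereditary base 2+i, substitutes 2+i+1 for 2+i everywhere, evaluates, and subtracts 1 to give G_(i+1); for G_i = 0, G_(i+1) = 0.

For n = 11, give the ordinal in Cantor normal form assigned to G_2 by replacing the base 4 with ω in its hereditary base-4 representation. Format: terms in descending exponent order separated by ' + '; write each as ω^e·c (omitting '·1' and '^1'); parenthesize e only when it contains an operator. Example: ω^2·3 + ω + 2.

ω^(ω + 1) + 3

(0) 11|_2 = 2^(2 + 1) + 2 + 1 ↦ 3^(3 + 1) + 3 + 1|_3 = 85 ⇒ 84
(1) 84|_3 = 3^(3 + 1) + 3 ↦ 4^(4 + 1) + 4|_4 = 1028 ⇒ 1027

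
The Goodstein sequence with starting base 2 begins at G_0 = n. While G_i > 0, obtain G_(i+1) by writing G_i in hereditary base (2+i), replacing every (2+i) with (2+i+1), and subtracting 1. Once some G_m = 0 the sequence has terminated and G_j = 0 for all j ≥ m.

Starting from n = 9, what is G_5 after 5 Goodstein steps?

step 0: 9 = 2^(2 + 1) + 1; sub 3 for 2: 3^(3 + 1) + 1; = 82; G_1 = 82−1 = 81
step 1: 81 = 3^(3 + 1); sub 4 for 3: 4^(4 + 1); = 1024; G_2 = 1024−1 = 1023
step 2: 1023 = 3·4^4 + 3·4^3 + 3·4^2 + 3·4 + 3; sub 5 for 4: 3·5^5 + 3·5^3 + 3·5^2 + 3·5 + 3; = 9843; G_3 = 9843−1 = 9842
step 3: 9842 = 3·5^5 + 3·5^3 + 3·5^2 + 3·5 + 2; sub 6 for 5: 3·6^6 + 3·6^3 + 3·6^2 + 3·6 + 2; = 140744; G_4 = 140744−1 = 140743
step 4: 140743 = 3·6^6 + 3·6^3 + 3·6^2 + 3·6 + 1; sub 7 for 6: 3·7^7 + 3·7^3 + 3·7^2 + 3·7 + 1; = 2471827; G_5 = 2471827−1 = 2471826

2471826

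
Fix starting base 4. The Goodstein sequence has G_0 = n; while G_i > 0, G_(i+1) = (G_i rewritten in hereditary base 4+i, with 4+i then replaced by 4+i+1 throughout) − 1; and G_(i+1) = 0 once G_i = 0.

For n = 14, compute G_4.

[0] 14 ≡ 3·4 + 2 (base 4). Lift 5: 17. −1: 16.
[1] 16 ≡ 3·5 + 1 (base 5). Lift 6: 19. −1: 18.
[2] 18 ≡ 3·6 (base 6). Lift 7: 21. −1: 20.
[3] 20 ≡ 2·7 + 6 (base 7). Lift 8: 22. −1: 21.
[4] 21 ≡ 2·8 + 5 (base 8). Lift 9: 23. −1: 22.

21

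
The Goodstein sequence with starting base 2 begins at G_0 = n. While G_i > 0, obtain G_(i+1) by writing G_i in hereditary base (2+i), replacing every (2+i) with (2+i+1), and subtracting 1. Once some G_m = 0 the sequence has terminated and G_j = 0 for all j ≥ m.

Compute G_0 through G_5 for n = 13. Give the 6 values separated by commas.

G_0=13  [base 2] 2^(2 + 1) + 2^2 + 1  →[2↦3]→  3^(3 + 1) + 3^3 + 1 = 109  −1 ⇒ G_1=108
G_1=108  [base 3] 3^(3 + 1) + 3^3  →[3↦4]→  4^(4 + 1) + 4^4 = 1280  −1 ⇒ G_2=1279
G_2=1279  [base 4] 4^(4 + 1) + 3·4^3 + 3·4^2 + 3·4 + 3  →[4↦5]→  5^(5 + 1) + 3·5^3 + 3·5^2 + 3·5 + 3 = 16093  −1 ⇒ G_3=16092
G_3=16092  [base 5] 5^(5 + 1) + 3·5^3 + 3·5^2 + 3·5 + 2  →[5↦6]→  6^(6 + 1) + 3·6^3 + 3·6^2 + 3·6 + 2 = 280712  −1 ⇒ G_4=280711
G_4=280711  [base 6] 6^(6 + 1) + 3·6^3 + 3·6^2 + 3·6 + 1  →[6↦7]→  7^(7 + 1) + 3·7^3 + 3·7^2 + 3·7 + 1 = 5765999  −1 ⇒ G_5=5765998

13, 108, 1279, 16092, 280711, 5765998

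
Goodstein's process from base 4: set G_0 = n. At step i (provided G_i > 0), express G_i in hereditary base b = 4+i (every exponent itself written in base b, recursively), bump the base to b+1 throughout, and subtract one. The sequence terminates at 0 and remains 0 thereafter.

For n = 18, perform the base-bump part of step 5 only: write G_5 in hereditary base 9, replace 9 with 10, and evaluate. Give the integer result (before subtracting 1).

[0] 18 ≡ 4^2 + 2 (base 4). Lift 5: 27. −1: 26.
[1] 26 ≡ 5^2 + 1 (base 5). Lift 6: 37. −1: 36.
[2] 36 ≡ 6^2 (base 6). Lift 7: 49. −1: 48.
[3] 48 ≡ 6·7 + 6 (base 7). Lift 8: 54. −1: 53.
[4] 53 ≡ 6·8 + 5 (base 8). Lift 9: 59. −1: 58.
[5] 58 ≡ 6·9 + 4 (base 9). Lift 10: 64. −1: 63.

64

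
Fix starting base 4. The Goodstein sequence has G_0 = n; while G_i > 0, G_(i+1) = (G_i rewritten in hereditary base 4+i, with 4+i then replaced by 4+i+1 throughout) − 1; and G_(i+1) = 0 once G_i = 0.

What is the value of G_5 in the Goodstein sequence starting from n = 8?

9

step 0: 8 = 2·4; sub 5 for 4: 2·5; = 10; G_1 = 10−1 = 9
step 1: 9 = 5 + 4; sub 6 for 5: 6 + 4; = 10; G_2 = 10−1 = 9
step 2: 9 = 6 + 3; sub 7 for 6: 7 + 3; = 10; G_3 = 10−1 = 9
step 3: 9 = 7 + 2; sub 8 for 7: 8 + 2; = 10; G_4 = 10−1 = 9
step 4: 9 = 8 + 1; sub 9 for 8: 9 + 1; = 10; G_5 = 10−1 = 9
step 5: 9 = 9; sub 10 for 9: 10; = 10; G_6 = 10−1 = 9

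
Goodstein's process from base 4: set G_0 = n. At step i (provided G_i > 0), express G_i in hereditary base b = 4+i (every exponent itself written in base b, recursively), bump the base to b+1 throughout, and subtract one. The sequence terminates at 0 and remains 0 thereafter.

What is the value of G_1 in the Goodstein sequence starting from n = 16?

G_0 = 16. HB_4(16) = 4^2. Bump = 25. G_1 = 24.
G_1 = 24. HB_5(24) = 4·5 + 4. Bump = 28. G_2 = 27.

24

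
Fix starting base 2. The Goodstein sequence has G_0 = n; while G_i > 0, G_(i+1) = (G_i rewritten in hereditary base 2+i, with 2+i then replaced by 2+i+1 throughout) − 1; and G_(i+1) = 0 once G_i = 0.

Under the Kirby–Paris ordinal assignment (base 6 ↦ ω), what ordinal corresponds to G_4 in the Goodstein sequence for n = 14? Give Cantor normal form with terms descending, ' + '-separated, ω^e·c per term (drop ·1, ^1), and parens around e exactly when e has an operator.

ω^(ω + 1) + ω^5·5 + ω^4·5 + ω^3·5 + ω^2·5 + ω·5 + 5

base 2: 14 = 2^(2 + 1) + 2^2 + 2; at 3: 3^(3 + 1) + 3^3 + 3 = 111; next = 110
base 3: 110 = 3^(3 + 1) + 3^3 + 2; at 4: 4^(4 + 1) + 4^4 + 2 = 1282; next = 1281
base 4: 1281 = 4^(4 + 1) + 4^4 + 1; at 5: 5^(5 + 1) + 5^5 + 1 = 18751; next = 18750
base 5: 18750 = 5^(5 + 1) + 5^5; at 6: 6^(6 + 1) + 6^6 = 326592; next = 326591
base 6: 326591 = 6^(6 + 1) + 5·6^5 + 5·6^4 + 5·6^3 + 5·6^2 + 5·6 + 5; at 7: 7^(7 + 1) + 5·7^5 + 5·7^4 + 5·7^3 + 5·7^2 + 5·7 + 5 = 5862841; next = 5862840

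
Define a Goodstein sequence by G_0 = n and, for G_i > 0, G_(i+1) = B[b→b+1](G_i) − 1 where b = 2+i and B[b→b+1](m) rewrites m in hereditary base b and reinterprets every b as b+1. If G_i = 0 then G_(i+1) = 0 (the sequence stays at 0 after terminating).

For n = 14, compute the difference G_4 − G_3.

(0) 14|_2 = 2^(2 + 1) + 2^2 + 2 ↦ 3^(3 + 1) + 3^3 + 3|_3 = 111 ⇒ 110
(1) 110|_3 = 3^(3 + 1) + 3^3 + 2 ↦ 4^(4 + 1) + 4^4 + 2|_4 = 1282 ⇒ 1281
(2) 1281|_4 = 4^(4 + 1) + 4^4 + 1 ↦ 5^(5 + 1) + 5^5 + 1|_5 = 18751 ⇒ 18750
(3) 18750|_5 = 5^(5 + 1) + 5^5 ↦ 6^(6 + 1) + 6^6|_6 = 326592 ⇒ 326591

307841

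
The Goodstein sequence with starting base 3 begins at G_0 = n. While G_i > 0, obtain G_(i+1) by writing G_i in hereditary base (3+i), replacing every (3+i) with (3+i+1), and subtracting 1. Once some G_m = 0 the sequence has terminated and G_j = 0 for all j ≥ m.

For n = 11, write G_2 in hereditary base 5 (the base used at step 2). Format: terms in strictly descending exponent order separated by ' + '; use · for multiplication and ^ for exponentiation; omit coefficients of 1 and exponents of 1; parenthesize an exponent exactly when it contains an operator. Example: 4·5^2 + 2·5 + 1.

G_0=11  [base 3] 3^2 + 2  →[3↦4]→  4^2 + 2 = 18  −1 ⇒ G_1=17
G_1=17  [base 4] 4^2 + 1  →[4↦5]→  5^2 + 1 = 26  −1 ⇒ G_2=25
G_2=25  [base 5] 5^2  →[5↦6]→  6^2 = 36  −1 ⇒ G_3=35

5^2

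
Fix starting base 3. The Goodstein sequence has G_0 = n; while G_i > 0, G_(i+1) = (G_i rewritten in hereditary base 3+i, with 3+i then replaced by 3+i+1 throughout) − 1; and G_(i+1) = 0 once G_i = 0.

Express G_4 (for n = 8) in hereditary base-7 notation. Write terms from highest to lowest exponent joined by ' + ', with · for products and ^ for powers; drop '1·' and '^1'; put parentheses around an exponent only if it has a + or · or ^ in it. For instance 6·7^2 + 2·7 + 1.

7 + 4

[0] 8 ≡ 2·3 + 2 (base 3). Lift 4: 10. −1: 9.
[1] 9 ≡ 2·4 + 1 (base 4). Lift 5: 11. −1: 10.
[2] 10 ≡ 2·5 (base 5). Lift 6: 12. −1: 11.
[3] 11 ≡ 6 + 5 (base 6). Lift 7: 12. −1: 11.
[4] 11 ≡ 7 + 4 (base 7). Lift 8: 12. −1: 11.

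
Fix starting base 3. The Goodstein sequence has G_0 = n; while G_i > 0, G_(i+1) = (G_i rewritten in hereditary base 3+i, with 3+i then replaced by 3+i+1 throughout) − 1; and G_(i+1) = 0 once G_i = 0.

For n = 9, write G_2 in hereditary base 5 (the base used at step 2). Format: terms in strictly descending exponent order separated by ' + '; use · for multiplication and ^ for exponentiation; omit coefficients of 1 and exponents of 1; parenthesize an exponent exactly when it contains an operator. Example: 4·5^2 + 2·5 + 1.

3·5 + 2

G_0 = 9. HB_3(9) = 3^2. Bump = 16. G_1 = 15.
G_1 = 15. HB_4(15) = 3·4 + 3. Bump = 18. G_2 = 17.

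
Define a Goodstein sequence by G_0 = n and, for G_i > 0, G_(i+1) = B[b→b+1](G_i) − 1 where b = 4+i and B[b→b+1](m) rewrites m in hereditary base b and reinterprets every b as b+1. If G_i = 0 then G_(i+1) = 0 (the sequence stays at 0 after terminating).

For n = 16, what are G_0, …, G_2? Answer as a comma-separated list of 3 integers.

16, 24, 27

step 0: 16 = 4^2; sub 5 for 4: 5^2; = 25; G_1 = 25−1 = 24
step 1: 24 = 4·5 + 4; sub 6 for 5: 4·6 + 4; = 28; G_2 = 28−1 = 27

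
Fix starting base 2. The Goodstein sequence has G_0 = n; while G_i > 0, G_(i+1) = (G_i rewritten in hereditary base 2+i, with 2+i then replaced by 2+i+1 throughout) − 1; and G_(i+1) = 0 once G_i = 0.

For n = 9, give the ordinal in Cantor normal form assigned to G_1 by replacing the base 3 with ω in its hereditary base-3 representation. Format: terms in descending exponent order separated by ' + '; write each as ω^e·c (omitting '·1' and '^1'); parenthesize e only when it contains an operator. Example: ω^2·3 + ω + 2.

ω^(ω + 1)

(0) 9|_2 = 2^(2 + 1) + 1 ↦ 3^(3 + 1) + 1|_3 = 82 ⇒ 81
(1) 81|_3 = 3^(3 + 1) ↦ 4^(4 + 1)|_4 = 1024 ⇒ 1023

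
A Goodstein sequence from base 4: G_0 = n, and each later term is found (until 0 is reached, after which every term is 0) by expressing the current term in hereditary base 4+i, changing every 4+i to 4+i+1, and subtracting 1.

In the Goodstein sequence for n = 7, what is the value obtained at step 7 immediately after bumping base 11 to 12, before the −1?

i=0: 7 = 4 + 3 (b=4); 4→5: 5 + 3 = 8; 8−1 = 7
i=1: 7 = 5 + 2 (b=5); 5→6: 6 + 2 = 8; 8−1 = 7
i=2: 7 = 6 + 1 (b=6); 6→7: 7 + 1 = 8; 8−1 = 7
i=3: 7 = 7 (b=7); 7→8: 8 = 8; 8−1 = 7
i=4: 7 = 7 (b=8); 8→9: 7 = 7; 7−1 = 6
i=5: 6 = 6 (b=9); 9→10: 6 = 6; 6−1 = 5
i=6: 5 = 5 (b=10); 10→11: 5 = 5; 5−1 = 4

4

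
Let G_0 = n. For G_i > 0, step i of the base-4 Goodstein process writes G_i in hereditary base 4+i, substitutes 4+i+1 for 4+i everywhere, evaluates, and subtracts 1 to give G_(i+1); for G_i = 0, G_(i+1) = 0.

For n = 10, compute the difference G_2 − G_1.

base 4: 10 = 2·4 + 2; at 5: 2·5 + 2 = 12; next = 11
base 5: 11 = 2·5 + 1; at 6: 2·6 + 1 = 13; next = 12

1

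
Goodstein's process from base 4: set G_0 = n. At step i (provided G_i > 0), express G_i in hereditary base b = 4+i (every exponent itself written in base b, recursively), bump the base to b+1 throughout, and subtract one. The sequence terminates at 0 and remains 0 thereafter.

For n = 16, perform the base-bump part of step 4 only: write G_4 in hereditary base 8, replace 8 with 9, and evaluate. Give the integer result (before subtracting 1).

37

step 0: 16 = 4^2; sub 5 for 4: 5^2; = 25; G_1 = 25−1 = 24
step 1: 24 = 4·5 + 4; sub 6 for 5: 4·6 + 4; = 28; G_2 = 28−1 = 27
step 2: 27 = 4·6 + 3; sub 7 for 6: 4·7 + 3; = 31; G_3 = 31−1 = 30
step 3: 30 = 4·7 + 2; sub 8 for 7: 4·8 + 2; = 34; G_4 = 34−1 = 33
step 4: 33 = 4·8 + 1; sub 9 for 8: 4·9 + 1; = 37; G_5 = 37−1 = 36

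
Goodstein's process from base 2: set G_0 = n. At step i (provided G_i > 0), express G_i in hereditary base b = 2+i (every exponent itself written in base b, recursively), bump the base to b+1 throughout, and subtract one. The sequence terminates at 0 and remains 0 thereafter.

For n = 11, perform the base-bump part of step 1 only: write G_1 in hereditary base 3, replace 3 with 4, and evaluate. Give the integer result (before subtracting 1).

1028

11 —HB2→ 2^(2 + 1) + 2 + 1 —bump→ 3^(3 + 1) + 3 + 1 = 85 —(−1)→ 84
84 —HB3→ 3^(3 + 1) + 3 —bump→ 4^(4 + 1) + 4 = 1028 —(−1)→ 1027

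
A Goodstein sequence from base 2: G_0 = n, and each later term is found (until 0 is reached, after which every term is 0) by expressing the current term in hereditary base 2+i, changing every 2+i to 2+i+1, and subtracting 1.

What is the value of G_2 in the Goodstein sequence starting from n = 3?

3

G_0 = 3. HB_2(3) = 2 + 1. Bump = 4. G_1 = 3.
G_1 = 3. HB_3(3) = 3. Bump = 4. G_2 = 3.
G_2 = 3. HB_4(3) = 3. Bump = 3. G_3 = 2.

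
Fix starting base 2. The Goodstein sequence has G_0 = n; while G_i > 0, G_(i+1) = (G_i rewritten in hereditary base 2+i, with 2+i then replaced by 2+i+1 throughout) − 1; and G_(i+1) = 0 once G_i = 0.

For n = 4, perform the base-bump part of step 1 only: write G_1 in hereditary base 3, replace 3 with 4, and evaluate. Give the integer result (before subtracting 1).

42

[0] 4 ≡ 2^2 (base 2). Lift 3: 27. −1: 26.
[1] 26 ≡ 2·3^2 + 2·3 + 2 (base 3). Lift 4: 42. −1: 41.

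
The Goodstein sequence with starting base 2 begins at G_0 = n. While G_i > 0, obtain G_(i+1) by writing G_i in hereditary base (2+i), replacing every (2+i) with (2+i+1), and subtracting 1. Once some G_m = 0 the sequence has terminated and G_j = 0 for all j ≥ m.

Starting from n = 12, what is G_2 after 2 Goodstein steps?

G_0=12  [base 2] 2^(2 + 1) + 2^2  →[2↦3]→  3^(3 + 1) + 3^3 = 108  −1 ⇒ G_1=107
G_1=107  [base 3] 3^(3 + 1) + 2·3^2 + 2·3 + 2  →[3↦4]→  4^(4 + 1) + 2·4^2 + 2·4 + 2 = 1066  −1 ⇒ G_2=1065
G_2=1065  [base 4] 4^(4 + 1) + 2·4^2 + 2·4 + 1  →[4↦5]→  5^(5 + 1) + 2·5^2 + 2·5 + 1 = 15686  −1 ⇒ G_3=15685

1065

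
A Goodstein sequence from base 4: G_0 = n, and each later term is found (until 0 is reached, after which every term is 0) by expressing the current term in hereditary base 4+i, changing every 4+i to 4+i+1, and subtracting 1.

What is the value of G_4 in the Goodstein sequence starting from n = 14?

step 0: 14 = 3·4 + 2; sub 5 for 4: 3·5 + 2; = 17; G_1 = 17−1 = 16
step 1: 16 = 3·5 + 1; sub 6 for 5: 3·6 + 1; = 19; G_2 = 19−1 = 18
step 2: 18 = 3·6; sub 7 for 6: 3·7; = 21; G_3 = 21−1 = 20
step 3: 20 = 2·7 + 6; sub 8 for 7: 2·8 + 6; = 22; G_4 = 22−1 = 21
step 4: 21 = 2·8 + 5; sub 9 for 8: 2·9 + 5; = 23; G_5 = 23−1 = 22

21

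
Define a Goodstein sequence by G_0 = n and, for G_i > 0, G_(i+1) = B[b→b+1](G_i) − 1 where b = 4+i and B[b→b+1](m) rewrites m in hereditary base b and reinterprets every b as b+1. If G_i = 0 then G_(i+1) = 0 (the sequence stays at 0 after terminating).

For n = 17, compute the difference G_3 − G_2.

(0) 17|_4 = 4^2 + 1 ↦ 5^2 + 1|_5 = 26 ⇒ 25
(1) 25|_5 = 5^2 ↦ 6^2|_6 = 36 ⇒ 35
(2) 35|_6 = 5·6 + 5 ↦ 5·7 + 5|_7 = 40 ⇒ 39

4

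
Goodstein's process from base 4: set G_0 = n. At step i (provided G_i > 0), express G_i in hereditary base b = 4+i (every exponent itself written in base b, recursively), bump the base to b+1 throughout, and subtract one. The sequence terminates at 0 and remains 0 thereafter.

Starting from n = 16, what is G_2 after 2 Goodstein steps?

27

G_0 = 16. HB_4(16) = 4^2. Bump = 25. G_1 = 24.
G_1 = 24. HB_5(24) = 4·5 + 4. Bump = 28. G_2 = 27.
G_2 = 27. HB_6(27) = 4·6 + 3. Bump = 31. G_3 = 30.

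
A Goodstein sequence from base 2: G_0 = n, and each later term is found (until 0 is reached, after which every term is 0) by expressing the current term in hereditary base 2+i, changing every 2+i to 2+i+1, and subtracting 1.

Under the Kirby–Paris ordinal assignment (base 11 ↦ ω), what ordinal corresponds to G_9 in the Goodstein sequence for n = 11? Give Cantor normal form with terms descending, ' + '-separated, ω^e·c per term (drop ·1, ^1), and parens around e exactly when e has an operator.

ω^ω·7 + ω^7·7 + ω^6·7 + ω^5·7 + ω^4·7 + ω^3·7 + ω^2·7 + ω·7 + 4

[0] 11 ≡ 2^(2 + 1) + 2 + 1 (base 2). Lift 3: 85. −1: 84.
[1] 84 ≡ 3^(3 + 1) + 3 (base 3). Lift 4: 1028. −1: 1027.
[2] 1027 ≡ 4^(4 + 1) + 3 (base 4). Lift 5: 15628. −1: 15627.
[3] 15627 ≡ 5^(5 + 1) + 2 (base 5). Lift 6: 279938. −1: 279937.
[4] 279937 ≡ 6^(6 + 1) + 1 (base 6). Lift 7: 5764802. −1: 5764801.
[5] 5764801 ≡ 7^(7 + 1) (base 7). Lift 8: 134217728. −1: 134217727.
[6] 134217727 ≡ 7·8^8 + 7·8^7 + 7·8^6 + 7·8^5 + 7·8^4 + 7·8^3 + 7·8^2 + 7·8 + 7 (base 8). Lift 9: 2749609303. −1: 2749609302.
[7] 2749609302 ≡ 7·9^9 + 7·9^7 + 7·9^6 + 7·9^5 + 7·9^4 + 7·9^3 + 7·9^2 + 7·9 + 6 (base 9). Lift 10: 70077777776. −1: 70077777775.
[8] 70077777775 ≡ 7·10^10 + 7·10^7 + 7·10^6 + 7·10^5 + 7·10^4 + 7·10^3 + 7·10^2 + 7·10 + 5 (base 10). Lift 11: 1997331745491. −1: 1997331745490.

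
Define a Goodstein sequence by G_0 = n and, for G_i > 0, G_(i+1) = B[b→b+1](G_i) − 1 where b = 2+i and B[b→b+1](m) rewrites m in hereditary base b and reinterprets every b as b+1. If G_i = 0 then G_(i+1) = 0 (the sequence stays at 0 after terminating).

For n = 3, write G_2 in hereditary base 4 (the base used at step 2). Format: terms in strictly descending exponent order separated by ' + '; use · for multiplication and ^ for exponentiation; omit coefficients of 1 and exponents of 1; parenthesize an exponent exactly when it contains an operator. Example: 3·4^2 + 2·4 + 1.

3

G_0=3  [base 2] 2 + 1  →[2↦3]→  3 + 1 = 4  −1 ⇒ G_1=3
G_1=3  [base 3] 3  →[3↦4]→  4 = 4  −1 ⇒ G_2=3
G_2=3  [base 4] 3  →[4↦5]→  3 = 3  −1 ⇒ G_3=2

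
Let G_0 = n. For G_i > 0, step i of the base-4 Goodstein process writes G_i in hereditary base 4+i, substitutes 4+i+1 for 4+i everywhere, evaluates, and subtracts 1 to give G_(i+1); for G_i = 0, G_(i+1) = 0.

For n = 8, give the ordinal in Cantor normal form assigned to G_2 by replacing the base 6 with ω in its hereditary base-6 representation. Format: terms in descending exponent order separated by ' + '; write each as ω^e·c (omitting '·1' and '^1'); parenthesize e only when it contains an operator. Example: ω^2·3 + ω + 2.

G_0 = 8. HB_4(8) = 2·4. Bump = 10. G_1 = 9.
G_1 = 9. HB_5(9) = 5 + 4. Bump = 10. G_2 = 9.
G_2 = 9. HB_6(9) = 6 + 3. Bump = 10. G_3 = 9.

ω + 3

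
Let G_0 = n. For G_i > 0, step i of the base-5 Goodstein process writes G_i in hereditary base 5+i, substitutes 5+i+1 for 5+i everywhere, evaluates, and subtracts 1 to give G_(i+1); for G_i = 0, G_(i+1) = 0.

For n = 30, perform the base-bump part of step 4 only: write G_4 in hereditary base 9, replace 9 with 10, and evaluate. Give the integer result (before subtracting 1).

102

step 0: 30 = 5^2 + 5; sub 6 for 5: 6^2 + 6; = 42; G_1 = 42−1 = 41
step 1: 41 = 6^2 + 5; sub 7 for 6: 7^2 + 5; = 54; G_2 = 54−1 = 53
step 2: 53 = 7^2 + 4; sub 8 for 7: 8^2 + 4; = 68; G_3 = 68−1 = 67
step 3: 67 = 8^2 + 3; sub 9 for 8: 9^2 + 3; = 84; G_4 = 84−1 = 83
step 4: 83 = 9^2 + 2; sub 10 for 9: 10^2 + 2; = 102; G_5 = 102−1 = 101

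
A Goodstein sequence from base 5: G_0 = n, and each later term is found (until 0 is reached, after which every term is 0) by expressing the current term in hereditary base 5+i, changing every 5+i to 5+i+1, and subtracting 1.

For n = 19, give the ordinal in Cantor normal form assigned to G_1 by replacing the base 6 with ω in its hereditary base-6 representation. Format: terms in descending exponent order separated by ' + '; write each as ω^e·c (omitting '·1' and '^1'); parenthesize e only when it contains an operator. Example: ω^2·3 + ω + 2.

(0) 19|_5 = 3·5 + 4 ↦ 3·6 + 4|_6 = 22 ⇒ 21
(1) 21|_6 = 3·6 + 3 ↦ 3·7 + 3|_7 = 24 ⇒ 23

ω·3 + 3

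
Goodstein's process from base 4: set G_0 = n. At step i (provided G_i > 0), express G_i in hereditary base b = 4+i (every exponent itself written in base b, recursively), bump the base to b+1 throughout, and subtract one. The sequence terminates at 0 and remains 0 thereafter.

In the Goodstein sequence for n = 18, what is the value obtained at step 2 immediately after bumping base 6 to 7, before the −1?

step 0: 18 = 4^2 + 2; sub 5 for 4: 5^2 + 2; = 27; G_1 = 27−1 = 26
step 1: 26 = 5^2 + 1; sub 6 for 5: 6^2 + 1; = 37; G_2 = 37−1 = 36

49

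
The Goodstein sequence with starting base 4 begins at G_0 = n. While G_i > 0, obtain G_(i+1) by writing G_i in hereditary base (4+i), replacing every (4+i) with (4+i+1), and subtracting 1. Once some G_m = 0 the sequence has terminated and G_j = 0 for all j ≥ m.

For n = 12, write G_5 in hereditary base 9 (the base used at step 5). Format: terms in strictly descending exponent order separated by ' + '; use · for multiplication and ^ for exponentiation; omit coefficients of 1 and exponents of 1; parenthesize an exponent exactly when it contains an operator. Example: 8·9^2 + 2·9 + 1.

2·9

[0] 12 ≡ 3·4 (base 4). Lift 5: 15. −1: 14.
[1] 14 ≡ 2·5 + 4 (base 5). Lift 6: 16. −1: 15.
[2] 15 ≡ 2·6 + 3 (base 6). Lift 7: 17. −1: 16.
[3] 16 ≡ 2·7 + 2 (base 7). Lift 8: 18. −1: 17.
[4] 17 ≡ 2·8 + 1 (base 8). Lift 9: 19. −1: 18.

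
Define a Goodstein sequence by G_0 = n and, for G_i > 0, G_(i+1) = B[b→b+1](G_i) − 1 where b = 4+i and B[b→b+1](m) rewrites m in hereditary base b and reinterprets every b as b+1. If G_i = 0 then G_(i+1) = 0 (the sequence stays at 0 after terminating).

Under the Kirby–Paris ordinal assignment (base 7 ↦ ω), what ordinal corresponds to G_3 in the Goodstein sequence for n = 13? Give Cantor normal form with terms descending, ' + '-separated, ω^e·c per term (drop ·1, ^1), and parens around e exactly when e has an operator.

G_0 = 13. HB_4(13) = 3·4 + 1. Bump = 16. G_1 = 15.
G_1 = 15. HB_5(15) = 3·5. Bump = 18. G_2 = 17.
G_2 = 17. HB_6(17) = 2·6 + 5. Bump = 19. G_3 = 18.

ω·2 + 4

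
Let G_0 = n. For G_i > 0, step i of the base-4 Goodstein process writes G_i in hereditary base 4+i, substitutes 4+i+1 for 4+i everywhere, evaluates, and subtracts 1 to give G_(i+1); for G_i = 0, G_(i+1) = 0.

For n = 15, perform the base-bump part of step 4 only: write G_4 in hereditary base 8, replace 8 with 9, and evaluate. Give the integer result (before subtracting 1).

25

(0) 15|_4 = 3·4 + 3 ↦ 3·5 + 3|_5 = 18 ⇒ 17
(1) 17|_5 = 3·5 + 2 ↦ 3·6 + 2|_6 = 20 ⇒ 19
(2) 19|_6 = 3·6 + 1 ↦ 3·7 + 1|_7 = 22 ⇒ 21
(3) 21|_7 = 3·7 ↦ 3·8|_8 = 24 ⇒ 23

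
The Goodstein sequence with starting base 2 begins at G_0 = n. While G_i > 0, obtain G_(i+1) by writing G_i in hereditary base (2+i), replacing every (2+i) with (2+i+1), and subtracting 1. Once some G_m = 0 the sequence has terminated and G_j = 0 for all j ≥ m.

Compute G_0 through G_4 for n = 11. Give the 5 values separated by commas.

[0] 11 ≡ 2^(2 + 1) + 2 + 1 (base 2). Lift 3: 85. −1: 84.
[1] 84 ≡ 3^(3 + 1) + 3 (base 3). Lift 4: 1028. −1: 1027.
[2] 1027 ≡ 4^(4 + 1) + 3 (base 4). Lift 5: 15628. −1: 15627.
[3] 15627 ≡ 5^(5 + 1) + 2 (base 5). Lift 6: 279938. −1: 279937.

11, 84, 1027, 15627, 279937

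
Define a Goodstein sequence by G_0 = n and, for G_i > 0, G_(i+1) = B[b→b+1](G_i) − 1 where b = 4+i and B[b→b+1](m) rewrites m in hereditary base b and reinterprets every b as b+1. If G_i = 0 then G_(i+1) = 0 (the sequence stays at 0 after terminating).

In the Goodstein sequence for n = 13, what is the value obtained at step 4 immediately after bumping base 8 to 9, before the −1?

base 4: 13 = 3·4 + 1; at 5: 3·5 + 1 = 16; next = 15
base 5: 15 = 3·5; at 6: 3·6 = 18; next = 17
base 6: 17 = 2·6 + 5; at 7: 2·7 + 5 = 19; next = 18
base 7: 18 = 2·7 + 4; at 8: 2·8 + 4 = 20; next = 19

21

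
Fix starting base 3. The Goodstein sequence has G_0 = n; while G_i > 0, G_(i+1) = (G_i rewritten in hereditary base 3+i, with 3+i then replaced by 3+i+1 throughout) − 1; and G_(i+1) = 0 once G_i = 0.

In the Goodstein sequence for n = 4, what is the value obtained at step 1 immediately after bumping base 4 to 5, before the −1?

G_0 = 4. HB_3(4) = 3 + 1. Bump = 5. G_1 = 4.
G_1 = 4. HB_4(4) = 4. Bump = 5. G_2 = 4.

5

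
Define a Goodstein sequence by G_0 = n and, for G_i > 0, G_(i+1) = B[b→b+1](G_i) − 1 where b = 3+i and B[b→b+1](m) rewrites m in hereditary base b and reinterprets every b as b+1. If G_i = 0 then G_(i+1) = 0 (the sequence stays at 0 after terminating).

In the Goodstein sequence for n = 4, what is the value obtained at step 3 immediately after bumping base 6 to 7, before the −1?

3

G_0=4  [base 3] 3 + 1  →[3↦4]→  4 + 1 = 5  −1 ⇒ G_1=4
G_1=4  [base 4] 4  →[4↦5]→  5 = 5  −1 ⇒ G_2=4
G_2=4  [base 5] 4  →[5↦6]→  4 = 4  −1 ⇒ G_3=3
G_3=3  [base 6] 3  →[6↦7]→  3 = 3  −1 ⇒ G_4=2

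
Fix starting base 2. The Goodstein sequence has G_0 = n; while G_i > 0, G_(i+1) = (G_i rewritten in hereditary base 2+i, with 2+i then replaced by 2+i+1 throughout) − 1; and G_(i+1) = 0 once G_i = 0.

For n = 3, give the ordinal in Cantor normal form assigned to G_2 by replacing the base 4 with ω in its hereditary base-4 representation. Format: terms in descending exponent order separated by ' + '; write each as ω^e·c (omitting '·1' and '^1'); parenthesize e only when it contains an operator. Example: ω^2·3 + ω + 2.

i=0: 3 = 2 + 1 (b=2); 2→3: 3 + 1 = 4; 4−1 = 3
i=1: 3 = 3 (b=3); 3→4: 4 = 4; 4−1 = 3
i=2: 3 = 3 (b=4); 4→5: 3 = 3; 3−1 = 2

3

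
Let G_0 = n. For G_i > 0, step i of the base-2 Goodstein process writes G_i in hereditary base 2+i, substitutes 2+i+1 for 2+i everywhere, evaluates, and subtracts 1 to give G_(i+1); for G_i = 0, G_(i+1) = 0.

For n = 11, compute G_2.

1027

base 2: 11 = 2^(2 + 1) + 2 + 1; at 3: 3^(3 + 1) + 3 + 1 = 85; next = 84
base 3: 84 = 3^(3 + 1) + 3; at 4: 4^(4 + 1) + 4 = 1028; next = 1027
base 4: 1027 = 4^(4 + 1) + 3; at 5: 5^(5 + 1) + 3 = 15628; next = 15627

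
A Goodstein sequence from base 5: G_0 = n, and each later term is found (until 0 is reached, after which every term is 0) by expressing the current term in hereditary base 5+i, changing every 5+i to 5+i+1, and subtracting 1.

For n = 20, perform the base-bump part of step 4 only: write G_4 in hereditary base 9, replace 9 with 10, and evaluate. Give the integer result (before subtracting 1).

32

(0) 20|_5 = 4·5 ↦ 4·6|_6 = 24 ⇒ 23
(1) 23|_6 = 3·6 + 5 ↦ 3·7 + 5|_7 = 26 ⇒ 25
(2) 25|_7 = 3·7 + 4 ↦ 3·8 + 4|_8 = 28 ⇒ 27
(3) 27|_8 = 3·8 + 3 ↦ 3·9 + 3|_9 = 30 ⇒ 29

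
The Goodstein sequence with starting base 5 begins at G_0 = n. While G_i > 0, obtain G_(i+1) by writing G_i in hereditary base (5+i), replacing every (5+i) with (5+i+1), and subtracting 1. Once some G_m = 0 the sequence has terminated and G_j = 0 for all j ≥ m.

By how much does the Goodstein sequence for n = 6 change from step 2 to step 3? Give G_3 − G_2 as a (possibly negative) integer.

i=0: 6 = 5 + 1 (b=5); 5→6: 6 + 1 = 7; 7−1 = 6
i=1: 6 = 6 (b=6); 6→7: 7 = 7; 7−1 = 6
i=2: 6 = 6 (b=7); 7→8: 6 = 6; 6−1 = 5

-1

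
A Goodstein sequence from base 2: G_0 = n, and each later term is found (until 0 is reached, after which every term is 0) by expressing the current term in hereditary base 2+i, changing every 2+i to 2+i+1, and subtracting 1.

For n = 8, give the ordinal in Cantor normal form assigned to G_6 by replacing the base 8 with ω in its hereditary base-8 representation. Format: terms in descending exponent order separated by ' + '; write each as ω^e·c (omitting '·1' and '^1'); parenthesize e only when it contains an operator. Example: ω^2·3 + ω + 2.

ω^ω·2 + ω^2·2 + ω + 3

[0] 8 ≡ 2^(2 + 1) (base 2). Lift 3: 81. −1: 80.
[1] 80 ≡ 2·3^3 + 2·3^2 + 2·3 + 2 (base 3). Lift 4: 554. −1: 553.
[2] 553 ≡ 2·4^4 + 2·4^2 + 2·4 + 1 (base 4). Lift 5: 6311. −1: 6310.
[3] 6310 ≡ 2·5^5 + 2·5^2 + 2·5 (base 5). Lift 6: 93396. −1: 93395.
[4] 93395 ≡ 2·6^6 + 2·6^2 + 6 + 5 (base 6). Lift 7: 1647196. −1: 1647195.
[5] 1647195 ≡ 2·7^7 + 2·7^2 + 7 + 4 (base 7). Lift 8: 33554572. −1: 33554571.
[6] 33554571 ≡ 2·8^8 + 2·8^2 + 8 + 3 (base 8). Lift 9: 774841152. −1: 774841151.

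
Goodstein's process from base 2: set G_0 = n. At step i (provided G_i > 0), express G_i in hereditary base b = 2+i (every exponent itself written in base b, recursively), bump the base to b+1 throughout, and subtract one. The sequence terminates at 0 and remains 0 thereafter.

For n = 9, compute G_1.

9 —HB2→ 2^(2 + 1) + 1 —bump→ 3^(3 + 1) + 1 = 82 —(−1)→ 81
81 —HB3→ 3^(3 + 1) —bump→ 4^(4 + 1) = 1024 —(−1)→ 1023

81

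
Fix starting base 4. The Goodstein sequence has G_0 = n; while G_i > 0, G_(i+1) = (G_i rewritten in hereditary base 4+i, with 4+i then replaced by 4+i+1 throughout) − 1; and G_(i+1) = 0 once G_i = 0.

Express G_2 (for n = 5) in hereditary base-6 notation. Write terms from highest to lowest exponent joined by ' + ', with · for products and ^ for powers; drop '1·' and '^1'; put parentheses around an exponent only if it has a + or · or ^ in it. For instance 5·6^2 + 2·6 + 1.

i=0: 5 = 4 + 1 (b=4); 4→5: 5 + 1 = 6; 6−1 = 5
i=1: 5 = 5 (b=5); 5→6: 6 = 6; 6−1 = 5

5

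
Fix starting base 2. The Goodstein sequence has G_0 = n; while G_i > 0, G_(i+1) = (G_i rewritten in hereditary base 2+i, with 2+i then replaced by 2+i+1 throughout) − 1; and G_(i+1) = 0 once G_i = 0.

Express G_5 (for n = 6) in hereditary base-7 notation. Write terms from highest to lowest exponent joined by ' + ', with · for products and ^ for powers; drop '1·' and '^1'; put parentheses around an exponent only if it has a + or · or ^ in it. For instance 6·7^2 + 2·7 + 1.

[0] 6 ≡ 2^2 + 2 (base 2). Lift 3: 30. −1: 29.
[1] 29 ≡ 3^3 + 2 (base 3). Lift 4: 258. −1: 257.
[2] 257 ≡ 4^4 + 1 (base 4). Lift 5: 3126. −1: 3125.
[3] 3125 ≡ 5^5 (base 5). Lift 6: 46656. −1: 46655.
[4] 46655 ≡ 5·6^5 + 5·6^4 + 5·6^3 + 5·6^2 + 5·6 + 5 (base 6). Lift 7: 98040. −1: 98039.
[5] 98039 ≡ 5·7^5 + 5·7^4 + 5·7^3 + 5·7^2 + 5·7 + 4 (base 7). Lift 8: 187244. −1: 187243.

5·7^5 + 5·7^4 + 5·7^3 + 5·7^2 + 5·7 + 4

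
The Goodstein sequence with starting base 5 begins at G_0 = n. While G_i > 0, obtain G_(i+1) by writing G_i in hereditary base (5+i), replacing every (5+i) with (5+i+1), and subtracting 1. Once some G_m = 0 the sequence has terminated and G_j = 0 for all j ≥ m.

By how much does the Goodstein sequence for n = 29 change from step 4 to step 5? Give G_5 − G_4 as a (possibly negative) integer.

i=0: 29 = 5^2 + 4 (b=5); 5→6: 6^2 + 4 = 40; 40−1 = 39
i=1: 39 = 6^2 + 3 (b=6); 6→7: 7^2 + 3 = 52; 52−1 = 51
i=2: 51 = 7^2 + 2 (b=7); 7→8: 8^2 + 2 = 66; 66−1 = 65
i=3: 65 = 8^2 + 1 (b=8); 8→9: 9^2 + 1 = 82; 82−1 = 81
i=4: 81 = 9^2 (b=9); 9→10: 10^2 = 100; 100−1 = 99

18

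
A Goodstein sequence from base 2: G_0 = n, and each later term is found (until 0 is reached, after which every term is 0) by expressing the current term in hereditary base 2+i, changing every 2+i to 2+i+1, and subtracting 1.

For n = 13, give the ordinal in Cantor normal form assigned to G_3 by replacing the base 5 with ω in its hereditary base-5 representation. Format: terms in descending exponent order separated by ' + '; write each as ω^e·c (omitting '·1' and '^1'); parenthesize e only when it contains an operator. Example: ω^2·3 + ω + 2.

ω^(ω + 1) + ω^3·3 + ω^2·3 + ω·3 + 2

(0) 13|_2 = 2^(2 + 1) + 2^2 + 1 ↦ 3^(3 + 1) + 3^3 + 1|_3 = 109 ⇒ 108
(1) 108|_3 = 3^(3 + 1) + 3^3 ↦ 4^(4 + 1) + 4^4|_4 = 1280 ⇒ 1279
(2) 1279|_4 = 4^(4 + 1) + 3·4^3 + 3·4^2 + 3·4 + 3 ↦ 5^(5 + 1) + 3·5^3 + 3·5^2 + 3·5 + 3|_5 = 16093 ⇒ 16092
(3) 16092|_5 = 5^(5 + 1) + 3·5^3 + 3·5^2 + 3·5 + 2 ↦ 6^(6 + 1) + 3·6^3 + 3·6^2 + 3·6 + 2|_6 = 280712 ⇒ 280711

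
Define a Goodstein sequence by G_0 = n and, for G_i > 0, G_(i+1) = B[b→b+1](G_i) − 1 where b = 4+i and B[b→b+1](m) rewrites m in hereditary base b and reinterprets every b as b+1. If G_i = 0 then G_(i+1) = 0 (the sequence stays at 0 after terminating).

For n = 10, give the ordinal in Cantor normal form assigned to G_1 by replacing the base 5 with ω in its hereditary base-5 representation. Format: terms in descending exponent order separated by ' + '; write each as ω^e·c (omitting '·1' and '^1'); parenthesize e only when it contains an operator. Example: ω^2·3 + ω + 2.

step 0: 10 = 2·4 + 2; sub 5 for 4: 2·5 + 2; = 12; G_1 = 12−1 = 11
step 1: 11 = 2·5 + 1; sub 6 for 5: 2·6 + 1; = 13; G_2 = 13−1 = 12

ω·2 + 1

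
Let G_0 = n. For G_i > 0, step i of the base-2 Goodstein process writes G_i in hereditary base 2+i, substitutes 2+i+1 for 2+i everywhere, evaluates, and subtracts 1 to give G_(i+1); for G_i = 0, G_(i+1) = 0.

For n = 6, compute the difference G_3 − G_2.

2868

G_0 = 6. HB_2(6) = 2^2 + 2. Bump = 30. G_1 = 29.
G_1 = 29. HB_3(29) = 3^3 + 2. Bump = 258. G_2 = 257.
G_2 = 257. HB_4(257) = 4^4 + 1. Bump = 3126. G_3 = 3125.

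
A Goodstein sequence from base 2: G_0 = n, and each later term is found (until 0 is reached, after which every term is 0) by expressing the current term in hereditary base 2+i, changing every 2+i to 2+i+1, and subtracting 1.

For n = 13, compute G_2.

step 0: 13 = 2^(2 + 1) + 2^2 + 1; sub 3 for 2: 3^(3 + 1) + 3^3 + 1; = 109; G_1 = 109−1 = 108
step 1: 108 = 3^(3 + 1) + 3^3; sub 4 for 3: 4^(4 + 1) + 4^4; = 1280; G_2 = 1280−1 = 1279

1279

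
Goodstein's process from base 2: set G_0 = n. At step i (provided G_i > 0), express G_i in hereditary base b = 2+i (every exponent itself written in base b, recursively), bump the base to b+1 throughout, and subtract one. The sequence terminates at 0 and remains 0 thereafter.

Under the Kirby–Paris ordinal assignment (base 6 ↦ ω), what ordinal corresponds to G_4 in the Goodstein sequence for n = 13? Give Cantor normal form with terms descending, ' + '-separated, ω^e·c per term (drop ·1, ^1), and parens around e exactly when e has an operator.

ω^(ω + 1) + ω^3·3 + ω^2·3 + ω·3 + 1

G_0=13  [base 2] 2^(2 + 1) + 2^2 + 1  →[2↦3]→  3^(3 + 1) + 3^3 + 1 = 109  −1 ⇒ G_1=108
G_1=108  [base 3] 3^(3 + 1) + 3^3  →[3↦4]→  4^(4 + 1) + 4^4 = 1280  −1 ⇒ G_2=1279
G_2=1279  [base 4] 4^(4 + 1) + 3·4^3 + 3·4^2 + 3·4 + 3  →[4↦5]→  5^(5 + 1) + 3·5^3 + 3·5^2 + 3·5 + 3 = 16093  −1 ⇒ G_3=16092
G_3=16092  [base 5] 5^(5 + 1) + 3·5^3 + 3·5^2 + 3·5 + 2  →[5↦6]→  6^(6 + 1) + 3·6^3 + 3·6^2 + 3·6 + 2 = 280712  −1 ⇒ G_4=280711
G_4=280711  [base 6] 6^(6 + 1) + 3·6^3 + 3·6^2 + 3·6 + 1  →[6↦7]→  7^(7 + 1) + 3·7^3 + 3·7^2 + 3·7 + 1 = 5765999  −1 ⇒ G_5=5765998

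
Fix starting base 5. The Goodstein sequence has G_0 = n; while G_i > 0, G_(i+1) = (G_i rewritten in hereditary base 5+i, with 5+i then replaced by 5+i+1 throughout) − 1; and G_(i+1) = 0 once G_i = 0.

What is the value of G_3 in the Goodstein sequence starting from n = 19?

G_0=19  [base 5] 3·5 + 4  →[5↦6]→  3·6 + 4 = 22  −1 ⇒ G_1=21
G_1=21  [base 6] 3·6 + 3  →[6↦7]→  3·7 + 3 = 24  −1 ⇒ G_2=23
G_2=23  [base 7] 3·7 + 2  →[7↦8]→  3·8 + 2 = 26  −1 ⇒ G_3=25
G_3=25  [base 8] 3·8 + 1  →[8↦9]→  3·9 + 1 = 28  −1 ⇒ G_4=27

25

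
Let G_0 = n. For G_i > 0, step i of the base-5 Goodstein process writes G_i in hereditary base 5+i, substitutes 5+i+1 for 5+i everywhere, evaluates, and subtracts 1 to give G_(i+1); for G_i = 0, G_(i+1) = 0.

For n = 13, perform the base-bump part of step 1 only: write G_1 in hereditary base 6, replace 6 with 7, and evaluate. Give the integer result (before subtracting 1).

16

i=0: 13 = 2·5 + 3 (b=5); 5→6: 2·6 + 3 = 15; 15−1 = 14
i=1: 14 = 2·6 + 2 (b=6); 6→7: 2·7 + 2 = 16; 16−1 = 15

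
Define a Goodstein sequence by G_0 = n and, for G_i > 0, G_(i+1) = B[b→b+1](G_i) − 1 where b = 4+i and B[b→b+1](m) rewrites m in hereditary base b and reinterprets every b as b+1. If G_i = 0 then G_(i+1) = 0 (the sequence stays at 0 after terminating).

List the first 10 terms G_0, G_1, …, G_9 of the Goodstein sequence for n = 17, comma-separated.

(0) 17|_4 = 4^2 + 1 ↦ 5^2 + 1|_5 = 26 ⇒ 25
(1) 25|_5 = 5^2 ↦ 6^2|_6 = 36 ⇒ 35
(2) 35|_6 = 5·6 + 5 ↦ 5·7 + 5|_7 = 40 ⇒ 39
(3) 39|_7 = 5·7 + 4 ↦ 5·8 + 4|_8 = 44 ⇒ 43
(4) 43|_8 = 5·8 + 3 ↦ 5·9 + 3|_9 = 48 ⇒ 47
(5) 47|_9 = 5·9 + 2 ↦ 5·10 + 2|_10 = 52 ⇒ 51
(6) 51|_10 = 5·10 + 1 ↦ 5·11 + 1|_11 = 56 ⇒ 55
(7) 55|_11 = 5·11 ↦ 5·12|_12 = 60 ⇒ 59
(8) 59|_12 = 4·12 + 11 ↦ 4·13 + 11|_13 = 63 ⇒ 62

17, 25, 35, 39, 43, 47, 51, 55, 59, 62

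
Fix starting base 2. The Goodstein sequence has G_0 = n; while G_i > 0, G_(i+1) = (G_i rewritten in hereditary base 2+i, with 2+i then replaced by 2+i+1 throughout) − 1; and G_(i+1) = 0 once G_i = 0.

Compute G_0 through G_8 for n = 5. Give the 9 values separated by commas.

5, 27, 255, 467, 775, 1197, 1751, 2454, 3325

G_0 = 5. HB_2(5) = 2^2 + 1. Bump = 28. G_1 = 27.
G_1 = 27. HB_3(27) = 3^3. Bump = 256. G_2 = 255.
G_2 = 255. HB_4(255) = 3·4^3 + 3·4^2 + 3·4 + 3. Bump = 468. G_3 = 467.
G_3 = 467. HB_5(467) = 3·5^3 + 3·5^2 + 3·5 + 2. Bump = 776. G_4 = 775.
G_4 = 775. HB_6(775) = 3·6^3 + 3·6^2 + 3·6 + 1. Bump = 1198. G_5 = 1197.
G_5 = 1197. HB_7(1197) = 3·7^3 + 3·7^2 + 3·7. Bump = 1752. G_6 = 1751.
G_6 = 1751. HB_8(1751) = 3·8^3 + 3·8^2 + 2·8 + 7. Bump = 2455. G_7 = 2454.
G_7 = 2454. HB_9(2454) = 3·9^3 + 3·9^2 + 2·9 + 6. Bump = 3326. G_8 = 3325.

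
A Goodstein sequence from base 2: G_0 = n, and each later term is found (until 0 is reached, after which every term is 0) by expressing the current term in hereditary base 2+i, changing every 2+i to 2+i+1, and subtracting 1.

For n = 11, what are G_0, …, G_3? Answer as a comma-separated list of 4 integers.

G_0=11  [base 2] 2^(2 + 1) + 2 + 1  →[2↦3]→  3^(3 + 1) + 3 + 1 = 85  −1 ⇒ G_1=84
G_1=84  [base 3] 3^(3 + 1) + 3  →[3↦4]→  4^(4 + 1) + 4 = 1028  −1 ⇒ G_2=1027
G_2=1027  [base 4] 4^(4 + 1) + 3  →[4↦5]→  5^(5 + 1) + 3 = 15628  −1 ⇒ G_3=15627

11, 84, 1027, 15627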